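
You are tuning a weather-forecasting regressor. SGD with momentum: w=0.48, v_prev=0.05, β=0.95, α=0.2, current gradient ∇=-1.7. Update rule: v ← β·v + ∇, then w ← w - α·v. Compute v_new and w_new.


v_new = 0.95·0.05 - 1.7 = 0.0475 - 1.7 = -1.6525
w_new = 0.48 - 0.2·-1.6525 = 0.48 + 0.3305 = 0.8105

v_new=-1.6525, w_new=0.8105


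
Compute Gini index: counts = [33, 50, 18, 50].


Probabilities: [33/151, 50/151, 18/151, 50/151] ≈ [0.2185, 0.3311, 0.1192, 0.3311]
Σpᵢ² = (1089 + 2500 + 324 + 2500)/151² = 6413/22801
Gini = 1 - Σpᵢ² = 1 - 6413/22801 = 0.7187

0.7187


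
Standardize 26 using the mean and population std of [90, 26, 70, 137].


μ = 80.75, σ = 39.8834
z = (26 - 80.75)/39.8834 = -1.3728

-1.3728


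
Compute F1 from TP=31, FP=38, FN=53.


Precision = 31/69 = 0.4493
Recall = 31/84 = 0.369
F1 = 2·P·R/(P+R) = 2·TP/(2·TP+FP+FN) = 62/(62+38+53) = 62/153 = 0.4052

0.4052


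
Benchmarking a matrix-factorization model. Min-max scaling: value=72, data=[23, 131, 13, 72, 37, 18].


min=13, max=131
(72-13)/(131-13) = 59/118 = 0.5

0.5


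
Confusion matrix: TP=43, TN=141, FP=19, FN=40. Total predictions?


Total = TP + TN + FP + FN
= 43 + 141 + 19 + 40
= 243
(Predicted positive: 62, predicted negative: 181)

243


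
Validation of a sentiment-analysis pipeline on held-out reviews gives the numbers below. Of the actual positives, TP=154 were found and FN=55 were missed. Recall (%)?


Recall = TP/(TP+FN)
= 154/(154+55)
= 154/209 = 73.68%

73.68%


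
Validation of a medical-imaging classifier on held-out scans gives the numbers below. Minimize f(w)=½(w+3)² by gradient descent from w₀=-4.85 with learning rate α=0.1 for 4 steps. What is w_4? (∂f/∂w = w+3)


step 1: grad = -4.85+3 = -1.85; w = -4.85 - 0.1·(-1.85) = -4.665
step 2: grad = -4.665+3 = -1.665; w = -4.665 - 0.1·(-1.665) = -4.4985
step 3: grad = -4.4985+3 = -1.4985; w = -4.4985 - 0.1·(-1.4985) = -4.34865
step 4: grad = -4.34865+3 = -1.34865; w = -4.34865 - 0.1·(-1.34865) = -4.213785

-4.213785


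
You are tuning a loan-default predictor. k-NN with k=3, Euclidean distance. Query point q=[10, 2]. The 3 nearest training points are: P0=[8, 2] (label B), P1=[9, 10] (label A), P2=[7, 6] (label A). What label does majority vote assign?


d(q,P0) = 2.0  (label B)
d(q,P1) = 8.0623  (label A)
d(q,P2) = 5.0  (label A)
Votes: A=2, B=1
Majority → A

A


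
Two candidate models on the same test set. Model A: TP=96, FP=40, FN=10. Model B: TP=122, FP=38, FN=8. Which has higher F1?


Model A: P=96/136=0.7059, R=96/106=0.9057, F1=2PR/(P+R)=2TP/(2TP+FP+FN)=192/242=0.7934
Model B: P=122/160=0.7625, R=122/130=0.9385, F1=2PR/(P+R)=2TP/(2TP+FP+FN)=244/290=0.8414
0.7934 < 0.8414 → Model B

Model B


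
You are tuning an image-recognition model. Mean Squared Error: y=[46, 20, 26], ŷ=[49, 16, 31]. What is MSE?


Squared errors: (46-49)²=9, (20-16)²=16, (26-31)²=25
Sum = 50
MSE = 50/3 = 50/3

50/3


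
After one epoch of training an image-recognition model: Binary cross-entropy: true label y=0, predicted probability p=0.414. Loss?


BCE = -[y·ln(p) + (1-y)·ln(1-p)]
= -0 - 1·ln(1-0.414)
= -ln(0.586) = 0.5344

0.5344


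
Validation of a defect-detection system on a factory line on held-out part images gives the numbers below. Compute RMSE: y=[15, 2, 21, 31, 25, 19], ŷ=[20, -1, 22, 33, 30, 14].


MSE = 89/6 = 14.8333
RMSE = √(89/6) = 3.8514

3.8514


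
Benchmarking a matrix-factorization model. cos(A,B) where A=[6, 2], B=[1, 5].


A·B = 6·1 + 2·5 = 16
‖A‖ = √40 = 6.3246, ‖B‖ = √26 = 5.099
cos = 16/(√40·√26) = 16/√1040 = 0.4961

0.4961


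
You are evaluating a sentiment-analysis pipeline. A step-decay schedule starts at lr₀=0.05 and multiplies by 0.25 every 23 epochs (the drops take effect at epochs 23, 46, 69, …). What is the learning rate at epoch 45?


n_drops = ⌊45/23⌋ = 1
lr = 0.05·0.25^1 = 0.05·0.25 = 0.0125

0.0125


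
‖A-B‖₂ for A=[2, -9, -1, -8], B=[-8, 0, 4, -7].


d = √((2+ 8)² + (-9-0)² + (-1-4)² + (-8+ 7)²)
  = √(100 + 81 + 25 + 1)
  = √207 = 14.3875

14.3875


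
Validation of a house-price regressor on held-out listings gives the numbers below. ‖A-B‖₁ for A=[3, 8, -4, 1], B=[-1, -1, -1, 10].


d = |3+ 1| + |8+ 1| + |-4+ 1| + |1-10|
  = 4 + 9 + 3 + 9
  = 25

25


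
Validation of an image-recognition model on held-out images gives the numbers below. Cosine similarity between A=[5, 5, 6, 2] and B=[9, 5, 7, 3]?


A·B = 5·9 + 5·5 + 6·7 + 2·3 = 118
‖A‖ = √90 = 9.4868, ‖B‖ = √164 = 12.8062
cos = 118/(√90·√164) = 118/√14760 = 0.9713

0.9713


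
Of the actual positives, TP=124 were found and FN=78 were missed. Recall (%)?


Recall = TP/(TP+FN)
= 124/(124+78)
= 124/202 = 61.39%

61.39%


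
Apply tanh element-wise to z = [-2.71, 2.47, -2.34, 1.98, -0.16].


tanh(-2.71) = -0.9912
tanh(2.47) = 0.9858
tanh(-2.34) = -0.9816
tanh(1.98) = 0.9626
tanh(-0.16) = -0.1586
result = [-0.9912, 0.9858, -0.9816, 0.9626, -0.1586]

[-0.9912, 0.9858, -0.9816, 0.9626, -0.1586]


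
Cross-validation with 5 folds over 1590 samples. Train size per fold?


Fold size = 1590/5 = 318
Training per fold = 1590 - 318 = 1272

1272


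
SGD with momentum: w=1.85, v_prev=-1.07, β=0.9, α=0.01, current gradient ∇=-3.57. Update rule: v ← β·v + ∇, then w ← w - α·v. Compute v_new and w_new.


v_new = 0.9·-1.07 - 3.57 = -0.963 - 3.57 = -4.533
w_new = 1.85 - 0.01·-4.533 = 1.85 + 0.04533 = 1.89533

v_new=-4.533, w_new=1.89533


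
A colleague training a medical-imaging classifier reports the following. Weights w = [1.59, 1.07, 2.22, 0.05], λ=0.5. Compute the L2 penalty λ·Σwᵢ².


‖w‖₂² = (1.59)² + (1.07)² + (2.22)² + (0.05)²
     = 2.5281 + 1.1449 + 4.9284 + 0.0025
     = 8.6039
λ·‖w‖₂² = 0.5·8.6039 = 4.30195

4.30195


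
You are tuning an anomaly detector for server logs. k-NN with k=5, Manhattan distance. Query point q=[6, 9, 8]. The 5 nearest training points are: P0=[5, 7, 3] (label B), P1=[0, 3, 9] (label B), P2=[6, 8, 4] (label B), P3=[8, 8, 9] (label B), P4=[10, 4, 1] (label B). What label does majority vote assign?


d(q,P0) = 8  (label B)
d(q,P1) = 13  (label B)
d(q,P2) = 5  (label B)
d(q,P3) = 4  (label B)
d(q,P4) = 16  (label B)
Votes: A=0, B=5
Majority → B

B


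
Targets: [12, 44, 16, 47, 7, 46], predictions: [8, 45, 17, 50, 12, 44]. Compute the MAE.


Absolute errors: |12-8|=4, |44-45|=1, |16-17|=1, |47-50|=3, |7-12|=5, |46-44|=2
Sum = 16
MAE = 16/6 = 8/3

8/3


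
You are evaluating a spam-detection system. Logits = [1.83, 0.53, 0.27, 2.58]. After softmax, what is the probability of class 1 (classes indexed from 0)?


Exponentials: e^1.83=6.2339, e^0.53=1.6989, e^0.27=1.31, e^2.58=13.1971
Sum = 22.4399
Softmax = [0.2778, 0.0757, 0.0584, 0.5881]
p[1] = 1.6989/22.4399 = 0.0757

0.0757


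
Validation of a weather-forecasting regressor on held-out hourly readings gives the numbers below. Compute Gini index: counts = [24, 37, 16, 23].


Probabilities: [24/100, 37/100, 16/100, 23/100] ≈ [0.24, 0.37, 0.16, 0.23]
Σpᵢ² = (576 + 1369 + 256 + 529)/100² = 2730/10000
Gini = 1 - Σpᵢ² = 1 - 2730/10000 = 0.727

0.727


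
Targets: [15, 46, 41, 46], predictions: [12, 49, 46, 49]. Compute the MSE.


Squared errors: (15-12)²=9, (46-49)²=9, (41-46)²=25, (46-49)²=9
Sum = 52
MSE = 52/4 = 13

13


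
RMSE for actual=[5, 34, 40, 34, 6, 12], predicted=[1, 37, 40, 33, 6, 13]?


MSE = 27/6 = 4.5
RMSE = √(27/6) = 2.1213

2.1213


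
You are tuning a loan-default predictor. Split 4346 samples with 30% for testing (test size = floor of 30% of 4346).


Test = ⌊4346·30/100⌋ = 1303
Train = 4346 - 1303 = 3043

Train: 3043, Test: 1303


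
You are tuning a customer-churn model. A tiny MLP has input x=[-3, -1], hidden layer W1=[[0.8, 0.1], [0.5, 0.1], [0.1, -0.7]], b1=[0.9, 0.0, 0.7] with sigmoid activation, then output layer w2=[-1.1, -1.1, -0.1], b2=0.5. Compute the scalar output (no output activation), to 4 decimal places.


z1[0] = (0.8)·(-3) + (0.1)·(-1) + 0.9 = -1.6
z1[1] = (0.5)·(-3) + (0.1)·(-1) + 0.0 = -1.6
z1[2] = (0.1)·(-3) + (-0.7)·(-1) + 0.7 = 1.1
h = sigmoid(z1) = [0.168, 0.168, 0.7503]
output = (-1.1)·(0.168) + (-1.1)·(0.168) + (-0.1)·(0.7503) + 0.5 = 0.0554

0.0554


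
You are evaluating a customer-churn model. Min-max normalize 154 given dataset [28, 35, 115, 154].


min=28, max=154
(154-28)/(154-28) = 126/126 = 1.0

1.0


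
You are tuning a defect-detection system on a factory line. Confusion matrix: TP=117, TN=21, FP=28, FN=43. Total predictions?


Total = TP + TN + FP + FN
= 117 + 21 + 28 + 43
= 209
(Predicted positive: 145, predicted negative: 64)

209


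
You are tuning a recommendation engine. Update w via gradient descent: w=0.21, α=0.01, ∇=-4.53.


w_new = w - α·∇
= 0.21 - 0.01·-4.53
= 0.21 + 0.0453
= 0.2553

0.2553


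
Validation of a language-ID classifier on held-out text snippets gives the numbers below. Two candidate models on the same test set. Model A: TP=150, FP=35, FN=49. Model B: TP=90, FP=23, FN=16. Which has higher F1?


Model A: P=150/185=0.8108, R=150/199=0.7538, F1=2PR/(P+R)=2TP/(2TP+FP+FN)=300/384=0.7812
Model B: P=90/113=0.7965, R=90/106=0.8491, F1=2PR/(P+R)=2TP/(2TP+FP+FN)=180/219=0.8219
0.7812 < 0.8219 → Model B

Model B


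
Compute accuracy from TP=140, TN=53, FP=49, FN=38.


Accuracy = (TP+TN)/(TP+TN+FP+FN)
= (140+53)/(280)
= 193/280 = 68.93%

68.93%


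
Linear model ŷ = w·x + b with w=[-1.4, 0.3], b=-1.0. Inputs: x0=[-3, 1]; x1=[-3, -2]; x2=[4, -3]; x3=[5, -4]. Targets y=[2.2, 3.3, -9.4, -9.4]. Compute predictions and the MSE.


ŷ0 = (-1.4)·(-3) + (0.3)·(1) - 1.0 = 3.5
ŷ1 = (-1.4)·(-3) + (0.3)·(-2) - 1.0 = 2.6
ŷ2 = (-1.4)·(4) + (0.3)·(-3) - 1.0 = -7.5
ŷ3 = (-1.4)·(5) + (0.3)·(-4) - 1.0 = -9.2
errors² = [1.69, 0.49, 3.61, 0.04]
MSE = 5.8300/4 = 1.4575

1.4575


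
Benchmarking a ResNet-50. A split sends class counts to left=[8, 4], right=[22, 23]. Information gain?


Parent = [30, 27], H_parent = 0.998
H_left = 0.9183 (n=12), H_right = 0.9996 (n=45)
H_children = (12/57)·0.9183 + (45/57)·0.9996 = 0.9825
IG = 0.998 - 0.9825 = 0.0155

0.0155


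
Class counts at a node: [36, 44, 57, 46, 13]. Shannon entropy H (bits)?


Probabilities: [36/196, 44/196, 57/196, 46/196, 13/196] ≈ [0.1837, 0.2245, 0.2908, 0.2347, 0.0663]
H = -((36/196)·log₂(36/196) + (44/196)·log₂(44/196) + (57/196)·log₂(57/196) + (46/196)·log₂(46/196) + (13/196)·log₂(13/196))
  = 2.2015 bits

2.2015 bits


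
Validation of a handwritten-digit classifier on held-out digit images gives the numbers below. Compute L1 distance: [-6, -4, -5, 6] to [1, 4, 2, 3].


d = |-6-1| + |-4-4| + |-5-2| + |6-3|
  = 7 + 8 + 7 + 3
  = 25

25


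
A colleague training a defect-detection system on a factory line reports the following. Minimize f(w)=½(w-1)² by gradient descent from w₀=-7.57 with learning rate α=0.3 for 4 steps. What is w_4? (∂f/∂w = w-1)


step 1: grad = -7.57-1 = -8.57; w = -7.57 - 0.3·(-8.57) = -4.999
step 2: grad = -4.999-1 = -5.999; w = -4.999 - 0.3·(-5.999) = -3.1993
step 3: grad = -3.1993-1 = -4.1993; w = -3.1993 - 0.3·(-4.1993) = -1.93951
step 4: grad = -1.93951-1 = -2.93951; w = -1.93951 - 0.3·(-2.93951) = -1.057657

-1.057657


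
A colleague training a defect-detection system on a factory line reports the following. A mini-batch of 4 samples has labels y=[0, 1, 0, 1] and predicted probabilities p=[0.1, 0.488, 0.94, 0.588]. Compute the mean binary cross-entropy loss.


L[0] = -ln(1-0.1) = -ln(0.9) = 0.1054
L[1] = -ln(0.488) = 0.7174
L[2] = -ln(1-0.94) = -ln(0.06) = 2.8134
L[3] = -ln(0.588) = 0.531
mean = (0.1054 + 0.7174 + 2.8134 + 0.531)/4 = 1.0418

1.0418


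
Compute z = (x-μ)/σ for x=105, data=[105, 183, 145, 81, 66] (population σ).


μ = 116, σ = 42.8392
z = (105 - 116)/42.8392 = -0.2568

-0.2568


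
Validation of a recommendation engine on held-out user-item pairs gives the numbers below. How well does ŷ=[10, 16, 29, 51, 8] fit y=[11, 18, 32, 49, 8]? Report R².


ȳ = 23.6
SS_res = Σ(y-ŷ)² = 18
SS_tot = Σ(y-ȳ)² = 1149.2
R² = 1 - SS_res/SS_tot = 1 - 0.0157 = 0.9843

0.9843


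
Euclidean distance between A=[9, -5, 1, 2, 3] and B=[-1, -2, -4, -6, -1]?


d = √((9+ 1)² + (-5+ 2)² + (1+ 4)² + (2+ 6)² + (3+ 1)²)
  = √(100 + 9 + 25 + 64 + 16)
  = √214 = 14.6287

14.6287


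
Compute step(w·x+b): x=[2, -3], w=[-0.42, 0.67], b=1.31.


z = (2)·(-0.42) + (-3)·(0.67) + 1.31
  = -1.54
step(z) = 0 (z<0)

0


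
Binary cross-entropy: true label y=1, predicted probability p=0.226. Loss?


BCE = -[y·ln(p) + (1-y)·ln(1-p)]
= -1·ln(0.226) - 0
= -ln(0.226) = 1.4872

1.4872


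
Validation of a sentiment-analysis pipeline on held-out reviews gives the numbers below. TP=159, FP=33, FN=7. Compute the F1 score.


Precision = 159/192 = 0.8281
Recall = 159/166 = 0.9578
F1 = 2·P·R/(P+R) = 2·TP/(2·TP+FP+FN) = 318/(318+33+7) = 318/358 = 0.8883

0.8883


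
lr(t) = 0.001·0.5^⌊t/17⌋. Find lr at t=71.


n_drops = ⌊71/17⌋ = 4
lr = 0.001·0.5^4 = 0.001·0.0625 = 0.0000625

0.0000625


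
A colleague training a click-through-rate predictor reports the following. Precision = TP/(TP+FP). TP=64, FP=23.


Precision = TP/(TP+FP)
= 64/(64+23)
= 64/87 = 73.56%

73.56%


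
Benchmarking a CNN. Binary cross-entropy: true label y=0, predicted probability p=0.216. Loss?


BCE = -[y·ln(p) + (1-y)·ln(1-p)]
= -0 - 1·ln(1-0.216)
= -ln(0.784) = 0.2433

0.2433


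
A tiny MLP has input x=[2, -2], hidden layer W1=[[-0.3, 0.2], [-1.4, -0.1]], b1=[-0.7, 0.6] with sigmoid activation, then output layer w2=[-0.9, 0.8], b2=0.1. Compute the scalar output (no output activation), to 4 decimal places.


z1[0] = (-0.3)·(2) + (0.2)·(-2) - 0.7 = -1.7
z1[1] = (-1.4)·(2) + (-0.1)·(-2) + 0.6 = -2.0
h = sigmoid(z1) = [0.1545, 0.1192]
output = (-0.9)·(0.1545) + (0.8)·(0.1192) + 0.1 = 0.0563

0.0563


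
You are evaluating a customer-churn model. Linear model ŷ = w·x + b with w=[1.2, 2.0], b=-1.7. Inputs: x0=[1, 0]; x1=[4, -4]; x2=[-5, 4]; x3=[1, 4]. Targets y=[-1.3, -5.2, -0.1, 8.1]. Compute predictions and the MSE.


ŷ0 = (1.2)·(1) + (2.0)·(0) - 1.7 = -0.5
ŷ1 = (1.2)·(4) + (2.0)·(-4) - 1.7 = -4.9
ŷ2 = (1.2)·(-5) + (2.0)·(4) - 1.7 = 0.3
ŷ3 = (1.2)·(1) + (2.0)·(4) - 1.7 = 7.5
errors² = [0.64, 0.09, 0.16, 0.36]
MSE = 1.2500/4 = 0.3125

0.3125


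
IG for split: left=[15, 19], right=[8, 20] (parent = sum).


Parent = [23, 39], H_parent = 0.9514
H_left = 0.99 (n=34), H_right = 0.8631 (n=28)
H_children = (34/62)·0.99 + (28/62)·0.8631 = 0.9327
IG = 0.9514 - 0.9327 = 0.0187

0.0187


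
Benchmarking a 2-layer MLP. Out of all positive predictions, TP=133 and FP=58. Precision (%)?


Precision = TP/(TP+FP)
= 133/(133+58)
= 133/191 = 69.63%

69.63%


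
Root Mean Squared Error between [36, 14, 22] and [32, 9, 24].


MSE = 45/3 = 15
RMSE = √(45/3) = 3.873

3.873


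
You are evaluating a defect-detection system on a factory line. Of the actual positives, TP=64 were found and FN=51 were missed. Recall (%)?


Recall = TP/(TP+FN)
= 64/(64+51)
= 64/115 = 55.65%

55.65%


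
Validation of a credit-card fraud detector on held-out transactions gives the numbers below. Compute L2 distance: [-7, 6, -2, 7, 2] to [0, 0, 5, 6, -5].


d = √((-7-0)² + (6-0)² + (-2-5)² + (7-6)² + (2+ 5)²)
  = √(49 + 36 + 49 + 1 + 49)
  = √184 = 13.5647

13.5647


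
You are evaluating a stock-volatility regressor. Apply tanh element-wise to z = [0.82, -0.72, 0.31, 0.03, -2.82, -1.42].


tanh(0.82) = 0.6751
tanh(-0.72) = -0.6169
tanh(0.31) = 0.3004
tanh(0.03) = 0.03
tanh(-2.82) = -0.9929
tanh(-1.42) = -0.8896
result = [0.6751, -0.6169, 0.3004, 0.03, -0.9929, -0.8896]

[0.6751, -0.6169, 0.3004, 0.03, -0.9929, -0.8896]


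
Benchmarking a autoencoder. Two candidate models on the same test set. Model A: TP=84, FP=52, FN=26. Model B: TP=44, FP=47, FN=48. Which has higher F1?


Model A: P=84/136=0.6176, R=84/110=0.7636, F1=2PR/(P+R)=2TP/(2TP+FP+FN)=168/246=0.6829
Model B: P=44/91=0.4835, R=44/92=0.4783, F1=2PR/(P+R)=2TP/(2TP+FP+FN)=88/183=0.4809
0.6829 > 0.4809 → Model A

Model A


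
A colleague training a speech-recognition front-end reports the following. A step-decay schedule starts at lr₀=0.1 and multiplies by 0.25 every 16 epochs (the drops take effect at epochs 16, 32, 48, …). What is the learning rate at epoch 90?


n_drops = ⌊90/16⌋ = 5
lr = 0.1·0.25^5 = 0.1·0.0009765625 = 0.00009765625

0.00009765625


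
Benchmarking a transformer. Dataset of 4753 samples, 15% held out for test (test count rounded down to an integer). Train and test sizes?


Test = ⌊4753·15/100⌋ = 712
Train = 4753 - 712 = 4041

Train: 4041, Test: 712


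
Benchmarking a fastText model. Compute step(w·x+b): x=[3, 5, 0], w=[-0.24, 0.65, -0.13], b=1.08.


z = (3)·(-0.24) + (5)·(0.65) + (0)·(-0.13) + 1.08
  = 3.61
step(z) = 1 (z≥0)

1


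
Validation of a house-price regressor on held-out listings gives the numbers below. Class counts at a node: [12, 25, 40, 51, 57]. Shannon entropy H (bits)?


Probabilities: [12/185, 25/185, 40/185, 51/185, 57/185] ≈ [0.0649, 0.1351, 0.2162, 0.2757, 0.3081]
H = -((12/185)·log₂(12/185) + (25/185)·log₂(25/185) + (40/185)·log₂(40/185) + (51/185)·log₂(51/185) + (57/185)·log₂(57/185))
  = 2.1597 bits

2.1597 bits


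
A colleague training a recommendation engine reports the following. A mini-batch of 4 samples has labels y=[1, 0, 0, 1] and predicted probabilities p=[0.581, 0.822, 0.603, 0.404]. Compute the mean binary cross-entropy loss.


L[0] = -ln(0.581) = 0.543
L[1] = -ln(1-0.822) = -ln(0.178) = 1.726
L[2] = -ln(1-0.603) = -ln(0.397) = 0.9238
L[3] = -ln(0.404) = 0.9063
mean = (0.543 + 1.726 + 0.9238 + 0.9063)/4 = 1.0248

1.0248


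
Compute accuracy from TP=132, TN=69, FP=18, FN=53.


Accuracy = (TP+TN)/(TP+TN+FP+FN)
= (132+69)/(272)
= 201/272 = 73.9%

73.9%


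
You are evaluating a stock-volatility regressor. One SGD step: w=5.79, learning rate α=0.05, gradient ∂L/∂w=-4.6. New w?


w_new = w - α·∇
= 5.79 - 0.05·-4.6
= 5.79 + 0.23
= 6.02

6.02


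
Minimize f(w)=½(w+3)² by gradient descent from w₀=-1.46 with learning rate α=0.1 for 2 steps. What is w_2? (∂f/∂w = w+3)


step 1: grad = -1.46+3 = 1.54; w = -1.46 - 0.1·(1.54) = -1.614
step 2: grad = -1.614+3 = 1.386; w = -1.614 - 0.1·(1.386) = -1.7526

-1.7526


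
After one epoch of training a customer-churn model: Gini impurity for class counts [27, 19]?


Probabilities: [27/46, 19/46] ≈ [0.587, 0.413]
Σpᵢ² = (729 + 361)/46² = 1090/2116
Gini = 1 - Σpᵢ² = 1 - 1090/2116 = 0.4849

0.4849


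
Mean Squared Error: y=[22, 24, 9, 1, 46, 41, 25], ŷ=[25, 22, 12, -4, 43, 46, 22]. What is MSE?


Squared errors: (22-25)²=9, (24-22)²=4, (9-12)²=9, (1+ 4)²=25, (46-43)²=9, (41-46)²=25, (25-22)²=9
Sum = 90
MSE = 90/7 = 90/7

90/7


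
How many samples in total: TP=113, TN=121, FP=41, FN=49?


Total = TP + TN + FP + FN
= 113 + 121 + 41 + 49
= 324
(Predicted positive: 154, predicted negative: 170)

324


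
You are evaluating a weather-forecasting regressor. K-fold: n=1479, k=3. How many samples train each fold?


Fold size = 1479/3 = 493
Training per fold = 1479 - 493 = 986

986


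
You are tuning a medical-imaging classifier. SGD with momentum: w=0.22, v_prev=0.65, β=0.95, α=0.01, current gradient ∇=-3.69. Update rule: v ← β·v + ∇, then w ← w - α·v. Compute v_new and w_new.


v_new = 0.95·0.65 - 3.69 = 0.6175 - 3.69 = -3.0725
w_new = 0.22 - 0.01·-3.0725 = 0.22 + 0.030725 = 0.250725

v_new=-3.0725, w_new=0.250725


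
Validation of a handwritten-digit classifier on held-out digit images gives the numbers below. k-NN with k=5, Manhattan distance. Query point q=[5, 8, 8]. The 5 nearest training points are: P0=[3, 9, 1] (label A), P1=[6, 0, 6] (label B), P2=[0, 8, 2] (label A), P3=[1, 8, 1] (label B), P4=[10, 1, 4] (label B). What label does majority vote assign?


d(q,P0) = 10  (label A)
d(q,P1) = 11  (label B)
d(q,P2) = 11  (label A)
d(q,P3) = 11  (label B)
d(q,P4) = 16  (label B)
Votes: A=2, B=3
Majority → B

B


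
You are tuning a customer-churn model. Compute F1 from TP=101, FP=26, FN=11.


Precision = 101/127 = 0.7953
Recall = 101/112 = 0.9018
F1 = 2·P·R/(P+R) = 2·TP/(2·TP+FP+FN) = 202/(202+26+11) = 202/239 = 0.8452

0.8452


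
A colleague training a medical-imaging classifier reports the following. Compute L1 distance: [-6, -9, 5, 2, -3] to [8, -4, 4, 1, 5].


d = |-6-8| + |-9+ 4| + |5-4| + |2-1| + |-3-5|
  = 14 + 5 + 1 + 1 + 8
  = 29

29


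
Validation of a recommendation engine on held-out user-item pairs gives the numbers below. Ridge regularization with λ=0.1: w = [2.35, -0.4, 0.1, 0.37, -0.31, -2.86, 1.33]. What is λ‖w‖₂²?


‖w‖₂² = (2.35)² + (-0.4)² + (0.1)² + (0.37)² + (-0.31)² + (-2.86)² + (1.33)²
     = 5.5225 + 0.16 + 0.01 + 0.1369 + 0.0961 + 8.1796 + 1.7689
     = 15.874
λ·‖w‖₂² = 0.1·15.874 = 1.5874

1.5874


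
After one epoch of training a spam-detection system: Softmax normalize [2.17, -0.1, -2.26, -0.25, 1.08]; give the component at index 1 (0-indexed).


Exponentials: e^2.17=8.7583, e^-0.1=0.9048, e^-2.26=0.1044, e^-0.25=0.7788, e^1.08=2.9447
Sum = 13.491
Softmax = [0.6492, 0.0671, 0.0077, 0.0577, 0.2183]
p[1] = 0.9048/13.491 = 0.0671

0.0671


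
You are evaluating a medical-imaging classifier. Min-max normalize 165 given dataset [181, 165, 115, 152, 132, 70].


min=70, max=181
(165-70)/(181-70) = 95/111 = 0.8559

0.8559


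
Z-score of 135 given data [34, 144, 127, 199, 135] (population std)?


μ = 127.8, σ = 53.2594
z = (135 - 127.8)/53.2594 = 0.1352

0.1352


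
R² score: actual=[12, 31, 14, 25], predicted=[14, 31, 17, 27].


ȳ = 20.5
SS_res = Σ(y-ŷ)² = 17
SS_tot = Σ(y-ȳ)² = 245
R² = 1 - SS_res/SS_tot = 1 - 0.0694 = 0.9306

0.9306


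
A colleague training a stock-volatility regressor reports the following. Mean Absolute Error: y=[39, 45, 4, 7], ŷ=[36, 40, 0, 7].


Absolute errors: |39-36|=3, |45-40|=5, |4-0|=4, |7-7|=0
Sum = 12
MAE = 12/4 = 3

3


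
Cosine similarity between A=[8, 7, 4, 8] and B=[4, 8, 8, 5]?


A·B = 8·4 + 7·8 + 4·8 + 8·5 = 160
‖A‖ = √193 = 13.8924, ‖B‖ = √169 = 13
cos = 160/(√193·√169) = 160/√32617 = 0.8859

0.8859


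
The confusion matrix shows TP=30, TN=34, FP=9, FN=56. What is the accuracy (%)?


Accuracy = (TP+TN)/(TP+TN+FP+FN)
= (30+34)/(129)
= 64/129 = 49.61%

49.61%


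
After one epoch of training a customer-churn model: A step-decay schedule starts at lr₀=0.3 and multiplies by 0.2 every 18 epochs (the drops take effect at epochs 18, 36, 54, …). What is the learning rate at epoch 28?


n_drops = ⌊28/18⌋ = 1
lr = 0.3·0.2^1 = 0.3·0.2 = 0.06

0.06


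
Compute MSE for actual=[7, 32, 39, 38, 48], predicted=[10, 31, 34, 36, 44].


Squared errors: (7-10)²=9, (32-31)²=1, (39-34)²=25, (38-36)²=4, (48-44)²=16
Sum = 55
MSE = 55/5 = 11

11


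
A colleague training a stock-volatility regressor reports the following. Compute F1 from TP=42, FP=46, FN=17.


Precision = 42/88 = 0.4773
Recall = 42/59 = 0.7119
F1 = 2·P·R/(P+R) = 2·TP/(2·TP+FP+FN) = 84/(84+46+17) = 84/147 = 0.5714

0.5714


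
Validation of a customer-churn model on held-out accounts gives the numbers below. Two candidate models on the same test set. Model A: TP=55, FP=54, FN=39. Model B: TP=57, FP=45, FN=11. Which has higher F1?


Model A: P=55/109=0.5046, R=55/94=0.5851, F1=2PR/(P+R)=2TP/(2TP+FP+FN)=110/203=0.5419
Model B: P=57/102=0.5588, R=57/68=0.8382, F1=2PR/(P+R)=2TP/(2TP+FP+FN)=114/170=0.6706
0.5419 < 0.6706 → Model B

Model B


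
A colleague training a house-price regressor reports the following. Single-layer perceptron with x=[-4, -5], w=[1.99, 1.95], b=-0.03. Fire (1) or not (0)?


z = (-4)·(1.99) + (-5)·(1.95) - 0.03
  = -17.74
step(z) = 0 (z<0)

0


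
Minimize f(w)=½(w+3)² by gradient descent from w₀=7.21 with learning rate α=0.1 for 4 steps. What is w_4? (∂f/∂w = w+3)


step 1: grad = 7.21+3 = 10.21; w = 7.21 - 0.1·(10.21) = 6.189
step 2: grad = 6.189+3 = 9.189; w = 6.189 - 0.1·(9.189) = 5.2701
step 3: grad = 5.2701+3 = 8.2701; w = 5.2701 - 0.1·(8.2701) = 4.44309
step 4: grad = 4.44309+3 = 7.44309; w = 4.44309 - 0.1·(7.44309) = 3.698781

3.698781


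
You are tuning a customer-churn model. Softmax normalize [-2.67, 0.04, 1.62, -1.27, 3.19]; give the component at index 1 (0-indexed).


Exponentials: e^-2.67=0.0693, e^0.04=1.0408, e^1.62=5.0531, e^-1.27=0.2808, e^3.19=24.2884
Sum = 30.7324
Softmax = [0.0023, 0.0339, 0.1644, 0.0091, 0.7903]
p[1] = 1.0408/30.7324 = 0.0339

0.0339


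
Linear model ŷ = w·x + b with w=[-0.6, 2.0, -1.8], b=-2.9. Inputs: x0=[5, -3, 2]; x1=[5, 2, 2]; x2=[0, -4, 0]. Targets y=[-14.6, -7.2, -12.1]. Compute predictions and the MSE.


ŷ0 = (-0.6)·(5) + (2.0)·(-3) + (-1.8)·(2) - 2.9 = -15.5
ŷ1 = (-0.6)·(5) + (2.0)·(2) + (-1.8)·(2) - 2.9 = -5.5
ŷ2 = (-0.6)·(0) + (2.0)·(-4) + (-1.8)·(0) - 2.9 = -10.9
errors² = [0.81, 2.89, 1.44]
MSE = 5.1400/3 = 1.7133

1.7133


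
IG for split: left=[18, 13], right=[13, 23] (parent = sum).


Parent = [31, 36], H_parent = 0.996
H_left = 0.9812 (n=31), H_right = 0.9436 (n=36)
H_children = (31/67)·0.9812 + (36/67)·0.9436 = 0.961
IG = 0.996 - 0.961 = 0.035

0.035


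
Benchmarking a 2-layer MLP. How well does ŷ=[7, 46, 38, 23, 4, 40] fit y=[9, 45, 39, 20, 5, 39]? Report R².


ȳ = 26.1667
SS_res = Σ(y-ŷ)² = 17
SS_tot = Σ(y-ȳ)² = 1464.83
R² = 1 - SS_res/SS_tot = 1 - 0.0116 = 0.9884

0.9884


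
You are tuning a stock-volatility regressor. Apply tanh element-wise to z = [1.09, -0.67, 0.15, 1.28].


tanh(1.09) = 0.7969
tanh(-0.67) = -0.585
tanh(0.15) = 0.1489
tanh(1.28) = 0.8565
result = [0.7969, -0.585, 0.1489, 0.8565]

[0.7969, -0.585, 0.1489, 0.8565]


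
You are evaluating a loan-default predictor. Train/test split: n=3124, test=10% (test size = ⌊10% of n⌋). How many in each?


Test = ⌊3124·10/100⌋ = 312
Train = 3124 - 312 = 2812

Train: 2812, Test: 312


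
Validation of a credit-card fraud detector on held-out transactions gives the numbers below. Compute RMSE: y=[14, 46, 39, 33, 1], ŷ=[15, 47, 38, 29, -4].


MSE = 44/5 = 8.8
RMSE = √(44/5) = 2.9665

2.9665


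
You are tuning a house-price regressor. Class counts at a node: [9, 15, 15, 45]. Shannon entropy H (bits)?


Probabilities: [9/84, 15/84, 15/84, 45/84] ≈ [0.1071, 0.1786, 0.1786, 0.5357]
H = -((9/84)·log₂(9/84) + (15/84)·log₂(15/84) + (15/84)·log₂(15/84) + (45/84)·log₂(45/84))
  = 1.7153 bits

1.7153 bits


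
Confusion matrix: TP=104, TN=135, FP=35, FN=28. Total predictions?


Total = TP + TN + FP + FN
= 104 + 135 + 35 + 28
= 302
(Predicted positive: 139, predicted negative: 163)

302


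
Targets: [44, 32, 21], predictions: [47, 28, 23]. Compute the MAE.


Absolute errors: |44-47|=3, |32-28|=4, |21-23|=2
Sum = 9
MAE = 9/3 = 3

3


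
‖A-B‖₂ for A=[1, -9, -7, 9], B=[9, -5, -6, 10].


d = √((1-9)² + (-9+ 5)² + (-7+ 6)² + (9-10)²)
  = √(64 + 16 + 1 + 1)
  = √82 = 9.0554

9.0554


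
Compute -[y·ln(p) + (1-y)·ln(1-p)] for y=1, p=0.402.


BCE = -[y·ln(p) + (1-y)·ln(1-p)]
= -1·ln(0.402) - 0
= -ln(0.402) = 0.9113

0.9113


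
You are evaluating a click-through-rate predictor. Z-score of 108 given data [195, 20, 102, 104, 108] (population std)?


μ = 105.8, σ = 55.391
z = (108 - 105.8)/55.391 = 0.0397

0.0397


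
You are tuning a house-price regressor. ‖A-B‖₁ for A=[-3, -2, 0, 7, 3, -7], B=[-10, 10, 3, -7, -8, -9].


d = |-3+ 10| + |-2-10| + |0-3| + |7+ 7| + |3+ 8| + |-7+ 9|
  = 7 + 12 + 3 + 14 + 11 + 2
  = 49

49


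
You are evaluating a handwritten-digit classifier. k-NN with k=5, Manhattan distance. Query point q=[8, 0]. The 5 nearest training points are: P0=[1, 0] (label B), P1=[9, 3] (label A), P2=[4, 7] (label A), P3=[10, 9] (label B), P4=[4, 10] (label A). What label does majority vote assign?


d(q,P0) = 7  (label B)
d(q,P1) = 4  (label A)
d(q,P2) = 11  (label A)
d(q,P3) = 11  (label B)
d(q,P4) = 14  (label A)
Votes: A=3, B=2
Majority → A

A


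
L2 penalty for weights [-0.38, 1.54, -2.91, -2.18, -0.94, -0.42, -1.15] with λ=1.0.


‖w‖₂² = (-0.38)² + (1.54)² + (-2.91)² + (-2.18)² + (-0.94)² + (-0.42)² + (-1.15)²
     = 0.1444 + 2.3716 + 8.4681 + 4.7524 + 0.8836 + 0.1764 + 1.3225
     = 18.119
λ·‖w‖₂² = 1.0·18.119 = 18.119

18.119


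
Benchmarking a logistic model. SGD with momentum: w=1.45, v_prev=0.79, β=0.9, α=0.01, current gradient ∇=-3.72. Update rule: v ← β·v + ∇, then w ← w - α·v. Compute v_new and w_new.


v_new = 0.9·0.79 - 3.72 = 0.711 - 3.72 = -3.009
w_new = 1.45 - 0.01·-3.009 = 1.45 + 0.03009 = 1.48009

v_new=-3.009, w_new=1.48009


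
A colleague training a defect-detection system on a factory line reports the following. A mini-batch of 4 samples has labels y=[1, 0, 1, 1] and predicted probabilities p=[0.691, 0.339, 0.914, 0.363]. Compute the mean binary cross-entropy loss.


L[0] = -ln(0.691) = 0.3696
L[1] = -ln(1-0.339) = -ln(0.661) = 0.414
L[2] = -ln(0.914) = 0.0899
L[3] = -ln(0.363) = 1.0134
mean = (0.3696 + 0.414 + 0.0899 + 1.0134)/4 = 0.4717

0.4717


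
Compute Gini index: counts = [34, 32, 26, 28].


Probabilities: [34/120, 32/120, 26/120, 28/120] ≈ [0.2833, 0.2667, 0.2167, 0.2333]
Σpᵢ² = (1156 + 1024 + 676 + 784)/120² = 3640/14400
Gini = 1 - Σpᵢ² = 1 - 3640/14400 = 0.7472

0.7472


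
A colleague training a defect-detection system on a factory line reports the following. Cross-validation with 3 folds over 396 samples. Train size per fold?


Fold size = 396/3 = 132
Training per fold = 396 - 132 = 264

264


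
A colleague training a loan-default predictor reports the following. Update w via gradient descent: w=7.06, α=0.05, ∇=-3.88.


w_new = w - α·∇
= 7.06 - 0.05·-3.88
= 7.06 + 0.194
= 7.254

7.254


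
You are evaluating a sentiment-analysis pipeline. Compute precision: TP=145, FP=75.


Precision = TP/(TP+FP)
= 145/(145+75)
= 145/220 = 65.91%

65.91%


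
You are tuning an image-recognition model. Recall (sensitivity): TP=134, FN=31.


Recall = TP/(TP+FN)
= 134/(134+31)
= 134/165 = 81.21%

81.21%


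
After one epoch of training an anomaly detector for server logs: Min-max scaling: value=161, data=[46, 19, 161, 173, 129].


min=19, max=173
(161-19)/(173-19) = 142/154 = 0.9221

0.9221


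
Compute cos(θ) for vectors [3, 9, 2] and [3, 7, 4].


A·B = 3·3 + 9·7 + 2·4 = 80
‖A‖ = √94 = 9.6954, ‖B‖ = √74 = 8.6023
cos = 80/(√94·√74) = 80/√6956 = 0.9592

0.9592


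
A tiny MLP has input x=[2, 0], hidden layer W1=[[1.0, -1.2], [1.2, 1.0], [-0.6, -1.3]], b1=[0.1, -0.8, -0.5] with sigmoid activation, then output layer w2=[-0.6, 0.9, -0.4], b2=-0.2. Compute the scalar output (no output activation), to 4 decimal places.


z1[0] = (1.0)·(2) + (-1.2)·(0) + 0.1 = 2.1
z1[1] = (1.2)·(2) + (1.0)·(0) - 0.8 = 1.6
z1[2] = (-0.6)·(2) + (-1.3)·(0) - 0.5 = -1.7
h = sigmoid(z1) = [0.8909, 0.832, 0.1545]
output = (-0.6)·(0.8909) + (0.9)·(0.832) + (-0.4)·(0.1545) - 0.2 = -0.0475

-0.0475


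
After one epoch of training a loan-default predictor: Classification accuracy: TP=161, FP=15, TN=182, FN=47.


Accuracy = (TP+TN)/(TP+TN+FP+FN)
= (161+182)/(405)
= 343/405 = 84.69%

84.69%


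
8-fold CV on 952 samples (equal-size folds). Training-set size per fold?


Fold size = 952/8 = 119
Training per fold = 952 - 119 = 833

833


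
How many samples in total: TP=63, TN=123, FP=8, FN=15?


Total = TP + TN + FP + FN
= 63 + 123 + 8 + 15
= 209
(Predicted positive: 71, predicted negative: 138)

209


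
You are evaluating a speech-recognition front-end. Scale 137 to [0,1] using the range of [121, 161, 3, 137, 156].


min=3, max=161
(137-3)/(161-3) = 134/158 = 0.8481

0.8481


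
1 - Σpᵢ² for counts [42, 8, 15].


Probabilities: [42/65, 8/65, 15/65] ≈ [0.6462, 0.1231, 0.2308]
Σpᵢ² = (1764 + 64 + 225)/65² = 2053/4225
Gini = 1 - Σpᵢ² = 1 - 2053/4225 = 0.5141

0.5141


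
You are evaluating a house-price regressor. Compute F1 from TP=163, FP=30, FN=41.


Precision = 163/193 = 0.8446
Recall = 163/204 = 0.799
F1 = 2·P·R/(P+R) = 2·TP/(2·TP+FP+FN) = 326/(326+30+41) = 326/397 = 0.8212

0.8212


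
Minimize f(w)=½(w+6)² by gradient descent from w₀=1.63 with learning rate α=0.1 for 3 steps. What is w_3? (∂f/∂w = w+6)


step 1: grad = 1.63+6 = 7.63; w = 1.63 - 0.1·(7.63) = 0.867
step 2: grad = 0.867+6 = 6.867; w = 0.867 - 0.1·(6.867) = 0.1803
step 3: grad = 0.1803+6 = 6.1803; w = 0.1803 - 0.1·(6.1803) = -0.43773

-0.43773


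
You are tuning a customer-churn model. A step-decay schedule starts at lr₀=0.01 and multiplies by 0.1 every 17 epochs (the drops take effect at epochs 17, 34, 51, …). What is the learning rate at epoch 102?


n_drops = ⌊102/17⌋ = 6
lr = 0.01·0.1^6 = 0.01·0.000001 = 0.00000001

0.00000001


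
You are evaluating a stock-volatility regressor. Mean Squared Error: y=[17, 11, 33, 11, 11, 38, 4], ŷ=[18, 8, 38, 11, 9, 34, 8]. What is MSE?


Squared errors: (17-18)²=1, (11-8)²=9, (33-38)²=25, (11-11)²=0, (11-9)²=4, (38-34)²=16, (4-8)²=16
Sum = 71
MSE = 71/7 = 71/7

71/7


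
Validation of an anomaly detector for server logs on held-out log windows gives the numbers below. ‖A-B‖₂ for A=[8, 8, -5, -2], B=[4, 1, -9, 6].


d = √((8-4)² + (8-1)² + (-5+ 9)² + (-2-6)²)
  = √(16 + 49 + 16 + 64)
  = √145 = 12.0416

12.0416


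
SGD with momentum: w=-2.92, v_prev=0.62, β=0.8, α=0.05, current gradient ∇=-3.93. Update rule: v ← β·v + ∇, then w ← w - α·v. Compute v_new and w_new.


v_new = 0.8·0.62 - 3.93 = 0.496 - 3.93 = -3.434
w_new = -2.92 - 0.05·-3.434 = -2.92 + 0.1717 = -2.7483

v_new=-3.434, w_new=-2.7483


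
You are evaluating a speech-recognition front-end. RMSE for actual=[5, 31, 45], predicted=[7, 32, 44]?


MSE = 6/3 = 2
RMSE = √(6/3) = 1.4142

1.4142


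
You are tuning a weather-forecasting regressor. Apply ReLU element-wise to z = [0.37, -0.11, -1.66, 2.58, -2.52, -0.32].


ReLU(0.37) = max(0, 0.37) = 0.37
ReLU(-0.11) = max(0, -0.11) = 0.0
ReLU(-1.66) = max(0, -1.66) = 0.0
ReLU(2.58) = max(0, 2.58) = 2.58
ReLU(-2.52) = max(0, -2.52) = 0.0
ReLU(-0.32) = max(0, -0.32) = 0.0
result = [0.37, 0.0, 0.0, 2.58, 0.0, 0.0]

[0.37, 0.0, 0.0, 2.58, 0.0, 0.0]


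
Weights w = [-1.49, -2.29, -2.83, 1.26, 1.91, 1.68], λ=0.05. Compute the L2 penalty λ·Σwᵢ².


‖w‖₂² = (-1.49)² + (-2.29)² + (-2.83)² + (1.26)² + (1.91)² + (1.68)²
     = 2.2201 + 5.2441 + 8.0089 + 1.5876 + 3.6481 + 2.8224
     = 23.5312
λ·‖w‖₂² = 0.05·23.5312 = 1.17656

1.17656


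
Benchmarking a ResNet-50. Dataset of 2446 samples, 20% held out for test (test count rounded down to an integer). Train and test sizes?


Test = ⌊2446·20/100⌋ = 489
Train = 2446 - 489 = 1957

Train: 1957, Test: 489


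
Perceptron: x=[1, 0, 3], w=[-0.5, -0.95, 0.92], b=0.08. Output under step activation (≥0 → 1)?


z = (1)·(-0.5) + (0)·(-0.95) + (3)·(0.92) + 0.08
  = 2.34
step(z) = 1 (z≥0)

1


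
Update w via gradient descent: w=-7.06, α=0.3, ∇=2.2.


w_new = w - α·∇
= -7.06 - 0.3·2.2
= -7.06 - 0.66
= -7.72

-7.72


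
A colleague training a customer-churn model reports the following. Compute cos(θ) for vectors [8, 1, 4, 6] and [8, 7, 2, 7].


A·B = 8·8 + 1·7 + 4·2 + 6·7 = 121
‖A‖ = √117 = 10.8167, ‖B‖ = √166 = 12.8841
cos = 121/(√117·√166) = 121/√19422 = 0.8682

0.8682


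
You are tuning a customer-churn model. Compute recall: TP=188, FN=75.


Recall = TP/(TP+FN)
= 188/(188+75)
= 188/263 = 71.48%

71.48%


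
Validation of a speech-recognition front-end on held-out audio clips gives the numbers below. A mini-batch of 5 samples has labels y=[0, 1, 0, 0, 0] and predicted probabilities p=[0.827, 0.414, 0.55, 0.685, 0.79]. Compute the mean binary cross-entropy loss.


L[0] = -ln(1-0.827) = -ln(0.173) = 1.7545
L[1] = -ln(0.414) = 0.8819
L[2] = -ln(1-0.55) = -ln(0.45) = 0.7985
L[3] = -ln(1-0.685) = -ln(0.315) = 1.1552
L[4] = -ln(1-0.79) = -ln(0.21) = 1.5606
mean = (1.7545 + 0.8819 + 0.7985 + 1.1552 + 1.5606)/5 = 1.2301

1.2301


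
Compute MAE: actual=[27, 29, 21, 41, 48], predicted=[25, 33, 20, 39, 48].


Absolute errors: |27-25|=2, |29-33|=4, |21-20|=1, |41-39|=2, |48-48|=0
Sum = 9
MAE = 9/5 = 9/5

9/5


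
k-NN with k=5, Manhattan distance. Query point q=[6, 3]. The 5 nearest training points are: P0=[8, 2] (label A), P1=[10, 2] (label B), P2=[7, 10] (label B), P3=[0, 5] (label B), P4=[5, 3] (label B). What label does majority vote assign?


d(q,P0) = 3  (label A)
d(q,P1) = 5  (label B)
d(q,P2) = 8  (label B)
d(q,P3) = 8  (label B)
d(q,P4) = 1  (label B)
Votes: A=1, B=4
Majority → B

B


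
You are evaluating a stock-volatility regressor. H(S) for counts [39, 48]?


Probabilities: [39/87, 48/87] ≈ [0.4483, 0.5517]
H = -((39/87)·log₂(39/87) + (48/87)·log₂(48/87))
  = 0.9923 bits

0.9923 bits


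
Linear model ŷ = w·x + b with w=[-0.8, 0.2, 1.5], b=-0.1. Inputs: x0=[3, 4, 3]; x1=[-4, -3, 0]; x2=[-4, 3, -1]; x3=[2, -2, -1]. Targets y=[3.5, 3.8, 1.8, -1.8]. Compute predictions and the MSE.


ŷ0 = (-0.8)·(3) + (0.2)·(4) + (1.5)·(3) - 0.1 = 2.8
ŷ1 = (-0.8)·(-4) + (0.2)·(-3) + (1.5)·(0) - 0.1 = 2.5
ŷ2 = (-0.8)·(-4) + (0.2)·(3) + (1.5)·(-1) - 0.1 = 2.2
ŷ3 = (-0.8)·(2) + (0.2)·(-2) + (1.5)·(-1) - 0.1 = -3.6
errors² = [0.49, 1.69, 0.16, 3.24]
MSE = 5.5800/4 = 1.395

1.395


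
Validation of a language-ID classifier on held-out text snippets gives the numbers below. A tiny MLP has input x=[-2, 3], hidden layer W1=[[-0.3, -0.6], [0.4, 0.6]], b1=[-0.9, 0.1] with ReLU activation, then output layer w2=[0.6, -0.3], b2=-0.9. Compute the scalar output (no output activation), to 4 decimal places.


z1[0] = (-0.3)·(-2) + (-0.6)·(3) - 0.9 = -2.1
z1[1] = (0.4)·(-2) + (0.6)·(3) + 0.1 = 1.1
h = ReLU(z1) = [0.0, 1.1]
output = (0.6)·(0.0) + (-0.3)·(1.1) - 0.9 = -1.23

-1.23


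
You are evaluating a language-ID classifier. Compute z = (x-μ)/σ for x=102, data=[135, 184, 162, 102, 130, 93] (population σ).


μ = 134.3333, σ = 31.6368
z = (102 - 134.3333)/31.6368 = -1.022

-1.022


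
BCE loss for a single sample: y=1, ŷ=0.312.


BCE = -[y·ln(p) + (1-y)·ln(1-p)]
= -1·ln(0.312) - 0
= -ln(0.312) = 1.1648

1.1648


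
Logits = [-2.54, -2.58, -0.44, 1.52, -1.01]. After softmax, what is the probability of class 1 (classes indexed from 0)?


Exponentials: e^-2.54=0.0789, e^-2.58=0.0758, e^-0.44=0.644, e^1.52=4.5722, e^-1.01=0.3642
Sum = 5.7351
Softmax = [0.0138, 0.0132, 0.1123, 0.7972, 0.0635]
p[1] = 0.0758/5.7351 = 0.0132

0.0132


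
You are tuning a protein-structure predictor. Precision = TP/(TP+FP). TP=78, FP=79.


Precision = TP/(TP+FP)
= 78/(78+79)
= 78/157 = 49.68%

49.68%


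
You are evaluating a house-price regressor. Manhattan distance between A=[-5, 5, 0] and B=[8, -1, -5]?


d = |-5-8| + |5+ 1| + |0+ 5|
  = 13 + 6 + 5
  = 24

24


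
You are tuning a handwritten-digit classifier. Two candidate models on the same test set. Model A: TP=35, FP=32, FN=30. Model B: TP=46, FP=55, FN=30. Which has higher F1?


Model A: P=35/67=0.5224, R=35/65=0.5385, F1=2PR/(P+R)=2TP/(2TP+FP+FN)=70/132=0.5303
Model B: P=46/101=0.4554, R=46/76=0.6053, F1=2PR/(P+R)=2TP/(2TP+FP+FN)=92/177=0.5198
0.5303 > 0.5198 → Model A

Model A


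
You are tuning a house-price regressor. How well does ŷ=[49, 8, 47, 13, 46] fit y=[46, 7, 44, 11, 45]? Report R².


ȳ = 30.6
SS_res = Σ(y-ŷ)² = 24
SS_tot = Σ(y-ȳ)² = 1565.2
R² = 1 - SS_res/SS_tot = 1 - 0.0153 = 0.9847

0.9847
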